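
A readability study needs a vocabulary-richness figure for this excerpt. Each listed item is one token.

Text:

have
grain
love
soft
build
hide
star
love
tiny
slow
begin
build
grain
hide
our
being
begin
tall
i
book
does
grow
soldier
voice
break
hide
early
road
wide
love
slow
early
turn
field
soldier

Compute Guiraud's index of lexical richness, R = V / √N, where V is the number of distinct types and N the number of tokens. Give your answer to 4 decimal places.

N = 35, V = 25.
√N = 5.916080
R = 25 / 5.916080 = 4.2258

4.2258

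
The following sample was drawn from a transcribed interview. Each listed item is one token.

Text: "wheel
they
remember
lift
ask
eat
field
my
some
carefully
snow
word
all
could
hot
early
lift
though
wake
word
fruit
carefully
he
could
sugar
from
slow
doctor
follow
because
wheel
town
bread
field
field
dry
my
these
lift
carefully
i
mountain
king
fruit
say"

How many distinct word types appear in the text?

Distinct types: {all, ask, because, bread, carefully, could, doctor, dry, early, eat, field, follow, from, fruit, he, hot, i, king, lift, mountain, my, remember, say, slow, snow, some, sugar, these, they, though, town, wake, wheel, word}
V = 34

34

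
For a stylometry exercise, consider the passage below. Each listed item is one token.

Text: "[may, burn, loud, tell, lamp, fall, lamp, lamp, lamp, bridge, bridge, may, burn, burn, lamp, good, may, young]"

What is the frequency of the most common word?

5

Frequencies: lamp:5, may:3, burn:3, bridge:2, loud:1, tell:1, fall:1, good:1, young:1
Most common: 'lamp' with frequency 5.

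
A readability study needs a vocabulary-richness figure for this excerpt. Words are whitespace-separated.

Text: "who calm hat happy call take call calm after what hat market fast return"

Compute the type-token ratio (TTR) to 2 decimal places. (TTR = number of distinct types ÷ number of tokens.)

0.79

N = 14 tokens, V = 11 types.
TTR = V / N = 11 / 14 = 0.79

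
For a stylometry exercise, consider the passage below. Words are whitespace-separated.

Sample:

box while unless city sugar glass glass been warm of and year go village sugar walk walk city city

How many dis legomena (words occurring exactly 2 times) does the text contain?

3

Frequencies: city:3, sugar:2, glass:2, walk:2, box:1, while:1, unless:1, been:1, warm:1, of:1, and:1, year:1, go:1, village:1
Words with frequency 2: glass, sugar, walk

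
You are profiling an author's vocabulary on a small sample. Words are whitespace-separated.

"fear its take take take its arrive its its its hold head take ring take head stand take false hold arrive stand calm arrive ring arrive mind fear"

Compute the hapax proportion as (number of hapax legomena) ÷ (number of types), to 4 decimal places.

0.2727

Frequencies: take:6, its:5, arrive:4, fear:2, hold:2, head:2, ring:2, stand:2, false:1, calm:1, mind:1
Hapax count = 3; type count = 11.
Ratio = 3 / 11 = 0.2727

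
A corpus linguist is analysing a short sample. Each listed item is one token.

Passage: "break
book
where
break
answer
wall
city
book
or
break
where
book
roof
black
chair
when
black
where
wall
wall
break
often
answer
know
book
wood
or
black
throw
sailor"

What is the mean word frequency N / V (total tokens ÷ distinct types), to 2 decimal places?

N = 30 tokens, V = 16 types.
Mean frequency = N / V = 30 / 16 = 1.88

1.88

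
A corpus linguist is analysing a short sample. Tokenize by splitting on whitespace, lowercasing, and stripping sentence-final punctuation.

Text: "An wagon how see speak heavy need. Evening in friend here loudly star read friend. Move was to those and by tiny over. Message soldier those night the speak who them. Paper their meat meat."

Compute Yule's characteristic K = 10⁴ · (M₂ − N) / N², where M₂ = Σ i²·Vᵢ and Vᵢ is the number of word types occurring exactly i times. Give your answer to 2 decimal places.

65.31

Frequencies: speak:2, friend:2, those:2, meat:2, an:1, wagon:1, how:1, see:1, heavy:1, need:1, evening:1, in:1, here:1, loudly:1, star:1, read:1, move:1, was:1, to:1, and:1, … (11 more, each freq 1)
N = 35. Frequency spectrum: V_1=27, V_2=4
M₂ = 1²·27 + 2²·4 = 43
K = 10000 × (43 − 35) / 35² = 65.31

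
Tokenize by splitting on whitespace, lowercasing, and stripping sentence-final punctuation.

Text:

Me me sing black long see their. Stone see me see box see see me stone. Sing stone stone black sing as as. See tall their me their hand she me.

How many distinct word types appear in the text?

Distinct types: {as, black, box, hand, long, me, see, she, sing, stone, tall, their}
V = 12

12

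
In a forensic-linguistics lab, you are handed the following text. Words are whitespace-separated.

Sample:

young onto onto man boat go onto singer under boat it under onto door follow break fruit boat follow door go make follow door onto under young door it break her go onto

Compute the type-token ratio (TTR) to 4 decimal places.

N = 33 tokens, V = 14 types.
TTR = V / N = 14 / 33 = 0.4242

0.4242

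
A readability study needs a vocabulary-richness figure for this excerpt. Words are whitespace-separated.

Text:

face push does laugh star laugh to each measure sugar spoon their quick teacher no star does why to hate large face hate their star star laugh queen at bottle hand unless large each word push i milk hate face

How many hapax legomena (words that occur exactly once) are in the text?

Frequencies: star:4, face:3, laugh:3, hate:3, push:2, does:2, to:2, each:2, their:2, large:2, measure:1, sugar:1, spoon:1, quick:1, teacher:1, no:1, why:1, queen:1, at:1, bottle:1, … (5 more, each freq 1)
Hapax (freq=1): at, bottle, hand, i, measure, milk, no, queen, quick, spoon, sugar, teacher, unless, why, word

15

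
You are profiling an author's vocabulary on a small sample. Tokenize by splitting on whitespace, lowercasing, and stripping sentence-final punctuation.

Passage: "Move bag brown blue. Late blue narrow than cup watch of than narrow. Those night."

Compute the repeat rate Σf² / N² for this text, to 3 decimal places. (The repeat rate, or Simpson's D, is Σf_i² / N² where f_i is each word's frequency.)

0.093

Frequencies: blue:2, narrow:2, than:2, move:1, bag:1, brown:1, late:1, cup:1, watch:1, of:1, those:1, night:1
Σf² = 21; N² = 225
Repeat rate = 21 / 225 = 0.093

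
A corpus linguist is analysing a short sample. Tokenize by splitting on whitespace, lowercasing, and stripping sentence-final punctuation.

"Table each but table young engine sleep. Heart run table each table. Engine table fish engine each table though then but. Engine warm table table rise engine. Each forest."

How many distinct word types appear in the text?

Distinct types: {but, each, engine, fish, forest, heart, rise, run, sleep, table, then, though, warm, young}
V = 14

14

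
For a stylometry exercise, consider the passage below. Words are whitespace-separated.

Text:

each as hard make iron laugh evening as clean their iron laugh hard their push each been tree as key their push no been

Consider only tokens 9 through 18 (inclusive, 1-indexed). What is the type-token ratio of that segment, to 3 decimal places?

0.900

Segment tokens 9–18: clean, their, iron, laugh, hard, their, push, each, been, tree
Segment N = 10, segment V = 9.
TTR = 9 / 10 = 0.900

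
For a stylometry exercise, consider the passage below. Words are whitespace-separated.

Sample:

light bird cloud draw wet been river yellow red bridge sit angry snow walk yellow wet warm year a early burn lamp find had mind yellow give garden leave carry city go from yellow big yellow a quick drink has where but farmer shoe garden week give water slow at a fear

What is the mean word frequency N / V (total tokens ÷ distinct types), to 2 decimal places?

1.21

N = 52 tokens, V = 43 types.
Mean frequency = N / V = 52 / 43 = 1.21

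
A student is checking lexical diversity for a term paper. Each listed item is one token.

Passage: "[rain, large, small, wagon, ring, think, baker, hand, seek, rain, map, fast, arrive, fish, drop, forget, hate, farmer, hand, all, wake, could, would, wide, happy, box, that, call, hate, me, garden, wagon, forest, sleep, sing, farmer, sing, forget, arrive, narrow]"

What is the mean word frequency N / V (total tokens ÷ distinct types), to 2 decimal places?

N = 40 tokens, V = 32 types.
Mean frequency = N / V = 40 / 32 = 1.25

1.25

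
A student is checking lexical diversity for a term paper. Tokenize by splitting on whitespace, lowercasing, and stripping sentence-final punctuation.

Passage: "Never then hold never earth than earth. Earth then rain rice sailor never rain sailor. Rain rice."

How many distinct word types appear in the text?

8

Distinct types: {earth, hold, never, rain, rice, sailor, than, then}
V = 8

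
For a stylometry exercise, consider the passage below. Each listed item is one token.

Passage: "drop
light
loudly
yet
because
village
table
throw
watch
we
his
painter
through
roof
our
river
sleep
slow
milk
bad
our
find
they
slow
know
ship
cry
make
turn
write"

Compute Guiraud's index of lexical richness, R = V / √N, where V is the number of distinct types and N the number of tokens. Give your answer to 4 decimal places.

5.1121

N = 30, V = 28.
√N = 5.477226
R = 28 / 5.477226 = 5.1121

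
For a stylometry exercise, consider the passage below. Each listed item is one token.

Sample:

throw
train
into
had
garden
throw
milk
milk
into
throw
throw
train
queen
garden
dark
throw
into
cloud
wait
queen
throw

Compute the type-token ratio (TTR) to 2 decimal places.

N = 21 tokens, V = 10 types.
TTR = V / N = 10 / 21 = 0.48

0.48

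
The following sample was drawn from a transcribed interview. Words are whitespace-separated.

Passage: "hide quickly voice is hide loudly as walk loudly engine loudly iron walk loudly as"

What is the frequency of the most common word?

4

Frequencies: loudly:4, hide:2, as:2, walk:2, quickly:1, voice:1, is:1, engine:1, iron:1
Most common: 'loudly' with frequency 4.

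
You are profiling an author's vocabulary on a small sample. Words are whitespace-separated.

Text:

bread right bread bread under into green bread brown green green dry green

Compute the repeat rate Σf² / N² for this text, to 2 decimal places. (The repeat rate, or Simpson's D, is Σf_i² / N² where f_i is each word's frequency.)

Frequencies: bread:4, green:4, right:1, under:1, into:1, brown:1, dry:1
Σf² = 37; N² = 169
Repeat rate = 37 / 169 = 0.22

0.22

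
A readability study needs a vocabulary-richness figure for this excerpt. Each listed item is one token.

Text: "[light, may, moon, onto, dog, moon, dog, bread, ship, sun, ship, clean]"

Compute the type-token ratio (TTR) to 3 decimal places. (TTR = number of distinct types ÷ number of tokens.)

0.750

N = 12 tokens, V = 9 types.
TTR = V / N = 9 / 12 = 0.750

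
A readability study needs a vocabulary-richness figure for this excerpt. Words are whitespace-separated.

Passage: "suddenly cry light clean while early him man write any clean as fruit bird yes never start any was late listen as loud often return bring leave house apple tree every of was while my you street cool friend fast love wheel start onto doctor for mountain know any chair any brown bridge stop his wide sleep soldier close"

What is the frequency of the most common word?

Frequencies: any:4, clean:2, while:2, as:2, start:2, was:2, suddenly:1, cry:1, light:1, early:1, him:1, man:1, write:1, fruit:1, bird:1, yes:1, never:1, late:1, listen:1, loud:1, … (31 more, each freq 1)
Most common: 'any' with frequency 4.

4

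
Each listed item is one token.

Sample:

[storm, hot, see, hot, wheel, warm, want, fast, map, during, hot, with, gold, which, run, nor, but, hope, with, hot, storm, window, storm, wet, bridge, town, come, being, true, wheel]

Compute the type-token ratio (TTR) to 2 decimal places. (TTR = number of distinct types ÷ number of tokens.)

N = 30 tokens, V = 23 types.
TTR = V / N = 23 / 30 = 0.77

0.77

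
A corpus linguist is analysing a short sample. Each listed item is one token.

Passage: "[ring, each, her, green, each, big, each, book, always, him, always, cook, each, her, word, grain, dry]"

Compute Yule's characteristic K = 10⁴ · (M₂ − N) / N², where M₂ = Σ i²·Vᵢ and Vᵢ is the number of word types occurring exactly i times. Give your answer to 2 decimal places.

Frequencies: each:4, her:2, always:2, ring:1, green:1, big:1, book:1, him:1, cook:1, word:1, grain:1, dry:1
N = 17. Frequency spectrum: V_1=9, V_2=2, V_4=1
M₂ = 1²·9 + 2²·2 + 4²·1 = 33
K = 10000 × (33 − 17) / 17² = 553.63

553.63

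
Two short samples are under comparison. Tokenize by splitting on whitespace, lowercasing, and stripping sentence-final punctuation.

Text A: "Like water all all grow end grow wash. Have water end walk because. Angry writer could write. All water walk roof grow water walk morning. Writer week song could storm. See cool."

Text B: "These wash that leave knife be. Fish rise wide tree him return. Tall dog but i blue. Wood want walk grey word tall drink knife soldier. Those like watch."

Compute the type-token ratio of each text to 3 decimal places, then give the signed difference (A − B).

-0.306

TTR(A) = 20/32 = 0.625
TTR(B) = 27/29 = 0.931
Difference = 0.625 − 0.931 = -0.306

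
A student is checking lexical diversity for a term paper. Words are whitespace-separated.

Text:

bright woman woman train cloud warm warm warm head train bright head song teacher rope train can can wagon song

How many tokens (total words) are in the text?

Tokens: bright, woman, woman, train, cloud, warm, warm, warm, head, train, bright, head, song, teacher, rope, train, can, can, wagon, song
N = 20

20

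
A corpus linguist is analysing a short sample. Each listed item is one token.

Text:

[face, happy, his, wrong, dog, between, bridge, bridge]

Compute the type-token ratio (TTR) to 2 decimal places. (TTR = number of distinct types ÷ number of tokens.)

N = 8 tokens, V = 7 types.
TTR = V / N = 7 / 8 = 0.88

0.88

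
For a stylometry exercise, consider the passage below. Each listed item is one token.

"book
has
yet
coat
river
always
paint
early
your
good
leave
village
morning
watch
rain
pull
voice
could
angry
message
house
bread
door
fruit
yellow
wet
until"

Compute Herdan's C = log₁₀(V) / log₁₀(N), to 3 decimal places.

1.000

N = 27, V = 27.
log₁₀(V) = 1.431364, log₁₀(N) = 1.431364
C = 1.431364 / 1.431364 = 1.000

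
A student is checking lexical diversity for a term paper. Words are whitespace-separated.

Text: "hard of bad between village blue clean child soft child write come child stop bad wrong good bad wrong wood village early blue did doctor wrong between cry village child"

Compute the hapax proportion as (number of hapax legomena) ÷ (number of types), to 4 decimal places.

0.6842

Frequencies: child:4, bad:3, village:3, wrong:3, between:2, blue:2, hard:1, of:1, clean:1, soft:1, write:1, come:1, stop:1, good:1, wood:1, early:1, did:1, doctor:1, cry:1
Hapax count = 13; type count = 19.
Ratio = 13 / 19 = 0.6842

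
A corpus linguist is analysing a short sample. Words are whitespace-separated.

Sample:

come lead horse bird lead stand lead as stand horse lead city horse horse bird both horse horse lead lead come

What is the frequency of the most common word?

Frequencies: lead:6, horse:6, come:2, bird:2, stand:2, as:1, city:1, both:1
Most common: 'lead' with frequency 6.

6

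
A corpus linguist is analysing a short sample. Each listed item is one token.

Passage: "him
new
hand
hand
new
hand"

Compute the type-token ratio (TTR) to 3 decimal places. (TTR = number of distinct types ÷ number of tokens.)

N = 6 tokens, V = 3 types.
TTR = V / N = 3 / 6 = 0.500

0.500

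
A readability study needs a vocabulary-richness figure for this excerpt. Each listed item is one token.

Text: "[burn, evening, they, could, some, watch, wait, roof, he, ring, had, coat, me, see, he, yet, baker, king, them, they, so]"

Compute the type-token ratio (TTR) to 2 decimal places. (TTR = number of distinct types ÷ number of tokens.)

N = 21 tokens, V = 19 types.
TTR = V / N = 19 / 21 = 0.90

0.90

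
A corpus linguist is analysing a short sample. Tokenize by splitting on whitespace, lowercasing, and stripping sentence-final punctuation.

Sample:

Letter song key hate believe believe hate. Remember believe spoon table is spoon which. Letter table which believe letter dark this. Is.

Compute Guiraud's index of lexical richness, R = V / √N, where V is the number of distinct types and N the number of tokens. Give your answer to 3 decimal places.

2.558

N = 22, V = 12.
√N = 4.690416
R = 12 / 4.690416 = 2.558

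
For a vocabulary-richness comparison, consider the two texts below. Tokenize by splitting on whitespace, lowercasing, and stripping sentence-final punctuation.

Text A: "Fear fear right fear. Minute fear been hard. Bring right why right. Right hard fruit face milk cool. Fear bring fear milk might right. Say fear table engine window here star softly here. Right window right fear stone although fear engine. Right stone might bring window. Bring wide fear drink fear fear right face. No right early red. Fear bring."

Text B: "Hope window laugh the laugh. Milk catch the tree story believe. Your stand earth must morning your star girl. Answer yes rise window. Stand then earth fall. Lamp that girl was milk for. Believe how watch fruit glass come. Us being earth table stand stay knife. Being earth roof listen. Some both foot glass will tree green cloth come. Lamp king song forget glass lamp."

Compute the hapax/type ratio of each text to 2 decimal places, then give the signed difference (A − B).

-0.12

A: hapax=15, V=26, ratio=0.58
B: hapax=32, V=46, ratio=0.70
Difference = 0.58 − 0.70 = -0.12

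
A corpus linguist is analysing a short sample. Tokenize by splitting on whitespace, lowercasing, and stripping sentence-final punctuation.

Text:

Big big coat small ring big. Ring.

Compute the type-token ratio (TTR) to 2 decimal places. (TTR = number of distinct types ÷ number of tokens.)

N = 7 tokens, V = 4 types.
TTR = V / N = 4 / 7 = 0.57

0.57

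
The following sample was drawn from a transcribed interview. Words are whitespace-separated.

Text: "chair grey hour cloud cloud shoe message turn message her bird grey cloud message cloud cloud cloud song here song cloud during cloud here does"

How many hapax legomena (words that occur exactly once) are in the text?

8

Frequencies: cloud:8, message:3, grey:2, song:2, here:2, chair:1, hour:1, shoe:1, turn:1, her:1, bird:1, during:1, does:1
Hapax (freq=1): bird, chair, does, during, her, hour, shoe, turn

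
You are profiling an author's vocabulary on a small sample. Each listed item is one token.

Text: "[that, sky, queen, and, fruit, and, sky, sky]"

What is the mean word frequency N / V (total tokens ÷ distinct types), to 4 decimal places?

1.6000

N = 8 tokens, V = 5 types.
Mean frequency = N / V = 8 / 5 = 1.6000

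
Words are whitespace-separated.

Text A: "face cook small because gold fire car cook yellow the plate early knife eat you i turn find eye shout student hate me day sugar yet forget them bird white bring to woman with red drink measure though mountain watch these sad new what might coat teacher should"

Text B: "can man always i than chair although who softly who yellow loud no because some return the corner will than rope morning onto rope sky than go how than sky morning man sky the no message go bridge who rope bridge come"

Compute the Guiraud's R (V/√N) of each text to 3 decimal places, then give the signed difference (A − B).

2.618

A: V=47, N=48, R=6.784
B: V=27, N=42, R=4.166
Difference = 6.784 − 4.166 = 2.618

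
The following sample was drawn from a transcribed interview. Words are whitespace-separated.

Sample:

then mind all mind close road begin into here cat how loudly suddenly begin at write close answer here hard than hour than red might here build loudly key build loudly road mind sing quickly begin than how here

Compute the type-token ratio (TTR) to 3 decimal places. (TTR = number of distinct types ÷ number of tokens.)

N = 39 tokens, V = 24 types.
TTR = V / N = 24 / 39 = 0.615

0.615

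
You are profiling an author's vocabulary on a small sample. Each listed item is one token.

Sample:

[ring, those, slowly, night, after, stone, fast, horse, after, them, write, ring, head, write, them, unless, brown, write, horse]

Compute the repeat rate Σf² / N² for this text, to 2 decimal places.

0.09

Frequencies: write:3, ring:2, after:2, horse:2, them:2, those:1, slowly:1, night:1, stone:1, fast:1, head:1, unless:1, brown:1
Σf² = 33; N² = 361
Repeat rate = 33 / 361 = 0.09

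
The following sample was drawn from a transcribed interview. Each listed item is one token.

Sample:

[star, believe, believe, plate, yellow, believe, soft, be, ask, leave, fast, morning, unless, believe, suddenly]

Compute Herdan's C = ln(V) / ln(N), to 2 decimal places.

N = 15, V = 12.
ln(V) = 2.484907, ln(N) = 2.708050
C = 2.484907 / 2.708050 = 0.92

0.92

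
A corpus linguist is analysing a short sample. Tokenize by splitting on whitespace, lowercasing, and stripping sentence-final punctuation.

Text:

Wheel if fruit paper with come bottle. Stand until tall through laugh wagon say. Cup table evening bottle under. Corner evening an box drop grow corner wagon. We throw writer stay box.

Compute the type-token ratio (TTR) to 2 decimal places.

N = 32 tokens, V = 27 types.
TTR = V / N = 27 / 32 = 0.84

0.84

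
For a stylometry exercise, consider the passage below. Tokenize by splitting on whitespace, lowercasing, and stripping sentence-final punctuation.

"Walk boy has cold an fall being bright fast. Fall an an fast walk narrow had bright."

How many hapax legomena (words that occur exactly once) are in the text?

Frequencies: an:3, walk:2, fall:2, bright:2, fast:2, boy:1, has:1, cold:1, being:1, narrow:1, had:1
Hapax (freq=1): being, boy, cold, had, has, narrow

6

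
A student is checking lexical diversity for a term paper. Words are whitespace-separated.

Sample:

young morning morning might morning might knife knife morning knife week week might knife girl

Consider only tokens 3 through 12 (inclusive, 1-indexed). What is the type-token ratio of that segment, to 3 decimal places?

Segment tokens 3–12: morning, might, morning, might, knife, knife, morning, knife, week, week
Segment N = 10, segment V = 4.
TTR = 4 / 10 = 0.400

0.400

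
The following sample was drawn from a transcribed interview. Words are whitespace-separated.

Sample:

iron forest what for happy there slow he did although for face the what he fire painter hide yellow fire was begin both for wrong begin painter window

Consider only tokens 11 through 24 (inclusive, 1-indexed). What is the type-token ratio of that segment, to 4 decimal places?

Segment tokens 11–24: for, face, the, what, he, fire, painter, hide, yellow, fire, was, begin, both, for
Segment N = 14, segment V = 12.
TTR = 12 / 14 = 0.8571

0.8571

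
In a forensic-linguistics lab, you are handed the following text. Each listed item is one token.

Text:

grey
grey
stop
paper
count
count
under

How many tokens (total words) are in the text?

Tokens: grey, grey, stop, paper, count, count, under
N = 7

7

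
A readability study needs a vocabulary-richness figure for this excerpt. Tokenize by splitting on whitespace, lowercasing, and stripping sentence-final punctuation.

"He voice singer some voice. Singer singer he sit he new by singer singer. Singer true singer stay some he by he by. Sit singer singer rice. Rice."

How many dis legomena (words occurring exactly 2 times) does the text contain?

Frequencies: singer:9, he:5, by:3, voice:2, some:2, sit:2, rice:2, new:1, true:1, stay:1
Words with frequency 2: rice, sit, some, voice

4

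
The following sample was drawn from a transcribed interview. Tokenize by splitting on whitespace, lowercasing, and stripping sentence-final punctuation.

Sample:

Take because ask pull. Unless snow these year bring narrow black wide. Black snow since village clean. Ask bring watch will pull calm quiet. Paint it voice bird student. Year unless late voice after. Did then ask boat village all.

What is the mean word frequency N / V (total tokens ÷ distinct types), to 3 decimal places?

1.333

N = 40 tokens, V = 30 types.
Mean frequency = N / V = 40 / 30 = 1.333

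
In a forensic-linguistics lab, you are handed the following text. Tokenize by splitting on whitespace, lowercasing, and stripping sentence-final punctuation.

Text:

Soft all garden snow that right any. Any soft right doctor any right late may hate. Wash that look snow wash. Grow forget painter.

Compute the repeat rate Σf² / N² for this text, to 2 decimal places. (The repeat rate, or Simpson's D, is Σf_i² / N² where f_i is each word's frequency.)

0.08

Frequencies: right:3, any:3, soft:2, snow:2, that:2, wash:2, all:1, garden:1, doctor:1, late:1, may:1, hate:1, look:1, grow:1, forget:1, painter:1
Σf² = 44; N² = 576
Repeat rate = 44 / 576 = 0.08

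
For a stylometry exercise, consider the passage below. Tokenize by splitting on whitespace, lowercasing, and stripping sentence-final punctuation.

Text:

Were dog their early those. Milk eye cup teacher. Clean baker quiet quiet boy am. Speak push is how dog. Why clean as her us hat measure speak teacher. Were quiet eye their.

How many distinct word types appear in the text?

24

Distinct types: {am, as, baker, boy, clean, cup, dog, early, eye, hat, her, how, is, measure, milk, push, quiet, speak, teacher, their, those, us, were, why}
V = 24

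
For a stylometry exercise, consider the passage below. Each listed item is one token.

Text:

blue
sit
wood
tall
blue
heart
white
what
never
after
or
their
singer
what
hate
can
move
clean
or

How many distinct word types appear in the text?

16

Distinct types: {after, blue, can, clean, hate, heart, move, never, or, singer, sit, tall, their, what, white, wood}
V = 16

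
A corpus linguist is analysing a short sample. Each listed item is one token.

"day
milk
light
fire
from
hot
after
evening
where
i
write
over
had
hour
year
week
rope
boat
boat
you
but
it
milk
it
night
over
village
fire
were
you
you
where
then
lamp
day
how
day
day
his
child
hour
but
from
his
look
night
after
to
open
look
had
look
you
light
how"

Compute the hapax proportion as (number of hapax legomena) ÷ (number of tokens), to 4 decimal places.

0.2545

Frequencies: day:4, you:4, look:3, milk:2, light:2, fire:2, from:2, after:2, where:2, over:2, had:2, hour:2, boat:2, but:2, it:2, night:2, how:2, his:2, hot:1, evening:1, … (12 more, each freq 1)
Hapax count = 14; token count = 55.
Ratio = 14 / 55 = 0.2545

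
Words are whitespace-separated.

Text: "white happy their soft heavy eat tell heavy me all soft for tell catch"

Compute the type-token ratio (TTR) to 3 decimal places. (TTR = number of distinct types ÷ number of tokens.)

N = 14 tokens, V = 11 types.
TTR = V / N = 11 / 14 = 0.786

0.786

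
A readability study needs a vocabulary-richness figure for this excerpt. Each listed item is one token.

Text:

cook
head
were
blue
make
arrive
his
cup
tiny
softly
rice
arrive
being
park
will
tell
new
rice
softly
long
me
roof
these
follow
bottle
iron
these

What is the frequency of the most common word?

2

Frequencies: arrive:2, softly:2, rice:2, these:2, cook:1, head:1, were:1, blue:1, make:1, his:1, cup:1, tiny:1, being:1, park:1, will:1, tell:1, new:1, long:1, me:1, roof:1, … (3 more, each freq 1)
Most common: 'arrive' with frequency 2.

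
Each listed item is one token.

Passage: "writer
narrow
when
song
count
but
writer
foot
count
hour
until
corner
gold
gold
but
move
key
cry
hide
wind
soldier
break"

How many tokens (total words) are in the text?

Tokens: writer, narrow, when, song, count, but, writer, foot, count, hour, until, corner, gold, gold, but, move, key, cry, hide, wind, soldier, break
N = 22

22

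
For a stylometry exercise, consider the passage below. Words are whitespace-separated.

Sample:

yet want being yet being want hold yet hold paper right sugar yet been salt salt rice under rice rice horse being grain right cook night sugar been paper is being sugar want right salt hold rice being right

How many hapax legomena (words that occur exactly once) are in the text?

Frequencies: being:5, yet:4, right:4, rice:4, want:3, hold:3, sugar:3, salt:3, paper:2, been:2, under:1, horse:1, grain:1, cook:1, night:1, is:1
Hapax (freq=1): cook, grain, horse, is, night, under

6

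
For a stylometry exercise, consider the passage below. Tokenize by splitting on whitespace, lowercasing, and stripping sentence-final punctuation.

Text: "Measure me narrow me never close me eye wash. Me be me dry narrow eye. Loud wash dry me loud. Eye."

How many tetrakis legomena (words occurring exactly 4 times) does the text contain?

Frequencies: me:6, eye:3, narrow:2, wash:2, dry:2, loud:2, measure:1, never:1, close:1, be:1
Words with frequency 4: (none)

0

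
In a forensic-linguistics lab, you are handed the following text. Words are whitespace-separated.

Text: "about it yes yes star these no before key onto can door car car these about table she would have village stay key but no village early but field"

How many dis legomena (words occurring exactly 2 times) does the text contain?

Frequencies: about:2, yes:2, these:2, no:2, key:2, car:2, village:2, but:2, it:1, star:1, before:1, onto:1, can:1, door:1, table:1, she:1, would:1, have:1, stay:1, early:1, … (1 more, each freq 1)
Words with frequency 2: about, but, car, key, no, these, village, yes

8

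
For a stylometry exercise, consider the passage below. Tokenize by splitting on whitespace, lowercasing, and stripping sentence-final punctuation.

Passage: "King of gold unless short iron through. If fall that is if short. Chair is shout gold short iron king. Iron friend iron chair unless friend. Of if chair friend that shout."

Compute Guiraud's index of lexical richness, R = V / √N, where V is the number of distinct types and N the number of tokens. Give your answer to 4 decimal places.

2.4749

N = 32, V = 14.
√N = 5.656854
R = 14 / 5.656854 = 2.4749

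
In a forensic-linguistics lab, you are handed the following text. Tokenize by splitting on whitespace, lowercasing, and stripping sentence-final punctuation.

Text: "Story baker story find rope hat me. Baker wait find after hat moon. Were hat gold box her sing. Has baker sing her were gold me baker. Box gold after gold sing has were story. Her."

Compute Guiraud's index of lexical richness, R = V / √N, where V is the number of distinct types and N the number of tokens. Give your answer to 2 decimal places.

N = 36, V = 15.
√N = 6.000000
R = 15 / 6.000000 = 2.50

2.50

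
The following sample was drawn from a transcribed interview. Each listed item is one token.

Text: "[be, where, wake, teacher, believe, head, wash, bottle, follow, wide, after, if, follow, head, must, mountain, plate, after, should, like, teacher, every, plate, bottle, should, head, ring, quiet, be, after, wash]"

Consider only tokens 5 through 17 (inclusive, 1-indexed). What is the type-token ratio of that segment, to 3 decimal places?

Segment tokens 5–17: believe, head, wash, bottle, follow, wide, after, if, follow, head, must, mountain, plate
Segment N = 13, segment V = 11.
TTR = 11 / 13 = 0.846

0.846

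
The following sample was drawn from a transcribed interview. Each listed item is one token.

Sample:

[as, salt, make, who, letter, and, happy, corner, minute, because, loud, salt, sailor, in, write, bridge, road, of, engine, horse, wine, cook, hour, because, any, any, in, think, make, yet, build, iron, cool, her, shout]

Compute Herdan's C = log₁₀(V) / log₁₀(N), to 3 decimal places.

N = 35, V = 30.
log₁₀(V) = 1.477121, log₁₀(N) = 1.544068
C = 1.477121 / 1.544068 = 0.957

0.957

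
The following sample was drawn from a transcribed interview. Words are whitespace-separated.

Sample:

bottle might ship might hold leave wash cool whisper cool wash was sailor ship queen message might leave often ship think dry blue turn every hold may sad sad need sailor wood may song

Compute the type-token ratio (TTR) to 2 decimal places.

0.68

N = 34 tokens, V = 23 types.
TTR = V / N = 23 / 34 = 0.68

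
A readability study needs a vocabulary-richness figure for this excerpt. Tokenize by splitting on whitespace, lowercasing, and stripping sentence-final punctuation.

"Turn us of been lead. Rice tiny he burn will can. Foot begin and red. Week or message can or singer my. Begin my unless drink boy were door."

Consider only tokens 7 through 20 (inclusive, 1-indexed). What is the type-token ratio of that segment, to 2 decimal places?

Segment tokens 7–20: tiny, he, burn, will, can, foot, begin, and, red, week, or, message, can, or
Segment N = 14, segment V = 12.
TTR = 12 / 14 = 0.86

0.86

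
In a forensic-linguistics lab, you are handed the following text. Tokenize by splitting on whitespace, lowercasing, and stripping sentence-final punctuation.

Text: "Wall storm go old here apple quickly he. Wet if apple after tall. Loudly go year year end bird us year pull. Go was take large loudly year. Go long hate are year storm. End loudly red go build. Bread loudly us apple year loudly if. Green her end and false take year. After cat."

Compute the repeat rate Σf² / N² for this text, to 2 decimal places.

Frequencies: year:7, go:5, loudly:5, apple:3, end:3, storm:2, if:2, after:2, us:2, take:2, wall:1, old:1, here:1, quickly:1, he:1, wet:1, tall:1, bird:1, pull:1, was:1, … (12 more, each freq 1)
Σf² = 159; N² = 3025
Repeat rate = 159 / 3025 = 0.05

0.05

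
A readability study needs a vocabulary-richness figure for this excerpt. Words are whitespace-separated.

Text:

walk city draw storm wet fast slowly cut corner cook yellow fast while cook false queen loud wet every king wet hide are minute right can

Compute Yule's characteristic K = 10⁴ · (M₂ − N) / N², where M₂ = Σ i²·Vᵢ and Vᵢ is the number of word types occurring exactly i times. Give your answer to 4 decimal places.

Frequencies: wet:3, fast:2, cook:2, walk:1, city:1, draw:1, storm:1, slowly:1, cut:1, corner:1, yellow:1, while:1, false:1, queen:1, loud:1, every:1, king:1, hide:1, are:1, minute:1, … (2 more, each freq 1)
N = 26. Frequency spectrum: V_1=19, V_2=2, V_3=1
M₂ = 1²·19 + 2²·2 + 3²·1 = 36
K = 10000 × (36 − 26) / 26² = 147.9290

147.9290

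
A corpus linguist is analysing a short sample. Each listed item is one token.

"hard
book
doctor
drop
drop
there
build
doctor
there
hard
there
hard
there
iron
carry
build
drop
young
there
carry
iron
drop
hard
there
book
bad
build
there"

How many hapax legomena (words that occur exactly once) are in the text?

2

Frequencies: there:7, hard:4, drop:4, build:3, book:2, doctor:2, iron:2, carry:2, young:1, bad:1
Hapax (freq=1): bad, young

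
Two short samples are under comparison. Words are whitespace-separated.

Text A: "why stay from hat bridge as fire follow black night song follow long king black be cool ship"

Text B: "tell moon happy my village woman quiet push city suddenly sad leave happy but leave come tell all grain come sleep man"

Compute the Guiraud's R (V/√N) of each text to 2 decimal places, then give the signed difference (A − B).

-0.07

A: V=16, N=18, R=3.77
B: V=18, N=22, R=3.84
Difference = 3.77 − 3.84 = -0.07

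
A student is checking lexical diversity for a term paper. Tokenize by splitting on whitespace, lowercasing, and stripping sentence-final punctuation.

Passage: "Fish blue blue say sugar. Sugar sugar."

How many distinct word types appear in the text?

4

Distinct types: {blue, fish, say, sugar}
V = 4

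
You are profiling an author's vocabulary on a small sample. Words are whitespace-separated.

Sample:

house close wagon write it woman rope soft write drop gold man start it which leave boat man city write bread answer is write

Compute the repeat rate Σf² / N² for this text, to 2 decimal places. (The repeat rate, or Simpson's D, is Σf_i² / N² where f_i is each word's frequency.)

0.07

Frequencies: write:4, it:2, man:2, house:1, close:1, wagon:1, woman:1, rope:1, soft:1, drop:1, gold:1, start:1, which:1, leave:1, boat:1, city:1, bread:1, answer:1, is:1
Σf² = 40; N² = 576
Repeat rate = 40 / 576 = 0.07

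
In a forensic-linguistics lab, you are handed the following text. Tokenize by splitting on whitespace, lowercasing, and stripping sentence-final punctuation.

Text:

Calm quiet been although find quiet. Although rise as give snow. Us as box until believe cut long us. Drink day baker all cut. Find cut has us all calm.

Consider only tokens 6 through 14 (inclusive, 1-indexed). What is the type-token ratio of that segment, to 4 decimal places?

Segment tokens 6–14: quiet, although, rise, as, give, snow, us, as, box
Segment N = 9, segment V = 8.
TTR = 8 / 9 = 0.8889

0.8889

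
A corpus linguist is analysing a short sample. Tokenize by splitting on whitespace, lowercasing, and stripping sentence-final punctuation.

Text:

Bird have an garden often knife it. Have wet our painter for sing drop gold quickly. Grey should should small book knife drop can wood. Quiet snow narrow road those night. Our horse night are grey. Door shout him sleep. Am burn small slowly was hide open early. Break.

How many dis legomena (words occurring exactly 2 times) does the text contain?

8

Frequencies: have:2, knife:2, our:2, drop:2, grey:2, should:2, small:2, night:2, bird:1, an:1, garden:1, often:1, it:1, wet:1, painter:1, for:1, sing:1, gold:1, quickly:1, book:1, … (21 more, each freq 1)
Words with frequency 2: drop, grey, have, knife, night, our, should, small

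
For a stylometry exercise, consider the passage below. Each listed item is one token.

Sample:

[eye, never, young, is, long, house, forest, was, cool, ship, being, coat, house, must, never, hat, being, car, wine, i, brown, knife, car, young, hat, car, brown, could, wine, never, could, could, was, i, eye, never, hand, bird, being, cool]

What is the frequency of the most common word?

4

Frequencies: never:4, being:3, car:3, could:3, eye:2, young:2, house:2, was:2, cool:2, hat:2, wine:2, i:2, brown:2, is:1, long:1, forest:1, ship:1, coat:1, must:1, knife:1, … (2 more, each freq 1)
Most common: 'never' with frequency 4.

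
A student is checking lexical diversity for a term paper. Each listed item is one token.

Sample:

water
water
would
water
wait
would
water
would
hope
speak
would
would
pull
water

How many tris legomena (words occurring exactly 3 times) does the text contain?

Frequencies: water:5, would:5, wait:1, hope:1, speak:1, pull:1
Words with frequency 3: (none)

0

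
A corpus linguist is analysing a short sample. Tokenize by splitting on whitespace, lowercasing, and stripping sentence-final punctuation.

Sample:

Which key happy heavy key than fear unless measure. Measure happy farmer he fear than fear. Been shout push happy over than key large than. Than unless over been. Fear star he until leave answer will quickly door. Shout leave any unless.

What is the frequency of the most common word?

5

Frequencies: than:5, fear:4, key:3, happy:3, unless:3, measure:2, he:2, been:2, shout:2, over:2, leave:2, which:1, heavy:1, farmer:1, push:1, large:1, star:1, until:1, answer:1, will:1, … (3 more, each freq 1)
Most common: 'than' with frequency 5.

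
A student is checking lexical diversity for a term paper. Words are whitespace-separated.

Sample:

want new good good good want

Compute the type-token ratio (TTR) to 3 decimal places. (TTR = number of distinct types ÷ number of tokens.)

N = 6 tokens, V = 3 types.
TTR = V / N = 3 / 6 = 0.500

0.500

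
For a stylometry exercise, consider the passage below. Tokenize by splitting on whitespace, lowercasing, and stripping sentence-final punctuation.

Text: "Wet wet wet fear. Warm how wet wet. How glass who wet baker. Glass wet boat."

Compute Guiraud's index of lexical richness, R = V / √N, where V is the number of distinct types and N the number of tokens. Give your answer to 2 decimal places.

2.00

N = 16, V = 8.
√N = 4.000000
R = 8 / 4.000000 = 2.00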